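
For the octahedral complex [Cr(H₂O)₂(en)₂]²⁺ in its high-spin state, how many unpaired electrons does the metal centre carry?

4

Ligand charges: 2×(+0) from H₂O and 2×(+0) from en sum to +0; with overall charge +2, Cr is +2.
Cr sits in group 6; removing 2 electrons leaves Cr²⁺ with 6 − 2 = 4 d electrons.
Configuration: t₂g³ eg¹, giving 4 unpaired electrons.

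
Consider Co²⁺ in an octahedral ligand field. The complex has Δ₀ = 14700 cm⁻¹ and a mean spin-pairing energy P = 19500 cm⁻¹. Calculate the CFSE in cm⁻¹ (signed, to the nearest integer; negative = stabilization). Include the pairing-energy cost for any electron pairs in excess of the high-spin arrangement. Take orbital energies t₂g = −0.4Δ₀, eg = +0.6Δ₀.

Co is in group 9, so Co²⁺ is d⁷ (9 − 2 = 7).
Δ₀ < P, so pairing is avoided: the ground state is high-spin.
Filling d⁷ accordingly: t₂g⁵ eg².
Orbital CFSE = -0.8Δ₀ = -0.8 × 14700 = -11760 cm⁻¹.
High-spin has no excess pairs, so no pairing correction applies.

-11760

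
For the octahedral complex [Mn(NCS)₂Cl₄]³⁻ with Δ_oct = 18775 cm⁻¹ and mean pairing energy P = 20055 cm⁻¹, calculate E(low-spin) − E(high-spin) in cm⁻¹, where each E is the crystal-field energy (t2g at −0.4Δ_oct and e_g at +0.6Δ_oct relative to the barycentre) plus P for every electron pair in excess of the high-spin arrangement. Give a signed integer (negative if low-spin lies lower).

1280

Ligand charges: 2×(-1) from NCS⁻ and 4×(-1) from Cl⁻ sum to -6; with overall charge -3, Mn is +3.
Mn is in group 7, so Mn³⁺ is d⁴ (7 − 3 = 4).
In the high-spin limit (t2g^3 e_g^1) the orbital term is -0.6Δ_oct = -11265 cm⁻¹, with no excess pairing.
For low-spin the configuration is t2g^4 e_g^0: orbital energy -1.6 × 18775 = -30040 cm⁻¹, and 1 additional pair relative to high-spin adds 20055 cm⁻¹, giving -9985 cm⁻¹.
Thus E(LS) − E(HS) = 1280 cm⁻¹.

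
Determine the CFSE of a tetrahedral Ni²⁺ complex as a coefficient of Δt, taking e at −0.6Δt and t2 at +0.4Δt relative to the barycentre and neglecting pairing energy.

-0.8 Δt

Group 10 minus oxidation state +2 gives a d⁸ configuration for Ni²⁺.
Tetrahedral splitting is small, so the complex is high-spin.
Configuration: e^4 t2^4.
CFSE = 4(-0.6Δt) + 4(0.4Δt) = -2.4Δt + 1.6Δt = -0.8Δt.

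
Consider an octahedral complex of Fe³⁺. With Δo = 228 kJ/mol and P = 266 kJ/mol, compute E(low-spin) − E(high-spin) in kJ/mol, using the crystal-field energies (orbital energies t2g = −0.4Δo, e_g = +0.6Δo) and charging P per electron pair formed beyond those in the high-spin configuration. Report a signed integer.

76

Group 8 minus oxidation state +3 gives a d⁵ configuration for Fe³⁺.
High-spin: t2g^3 e_g^2, CFSE = 0.0Δo = 0 kJ/mol.
For low-spin the configuration is t2g^5 e_g^0: orbital energy -2.0 × 228 = -456 kJ/mol, and 2 additional pairs relative to high-spin add 532 kJ/mol, giving 76 kJ/mol.
E(LS) − E(HS) = 76 − (0) = 76 kJ/mol.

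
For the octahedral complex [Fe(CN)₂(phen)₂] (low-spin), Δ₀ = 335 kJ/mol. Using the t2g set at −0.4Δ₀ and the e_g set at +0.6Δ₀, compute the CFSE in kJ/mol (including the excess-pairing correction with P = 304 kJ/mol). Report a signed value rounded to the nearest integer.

-196

Ligand charges: 2×(-1) from CN⁻ and 2×(+0) from phen sum to -2; with overall charge +0, Fe is +2.
Fe is in group 8, so Fe²⁺ is d⁶ (8 − 2 = 6).
Electron filling gives t2g^6 e_g^0.
The orbital stabilization is -2.4Δ₀ = -2.4 × 335 = -804 kJ/mol.
High-spin d⁶ would be t2g^4 e_g^2 with 1 pair; low-spin has 3, so 2 excess pairs cost +2P = +608 kJ/mol.
Overall CFSE = -804 + 608 = -196 kJ/mol.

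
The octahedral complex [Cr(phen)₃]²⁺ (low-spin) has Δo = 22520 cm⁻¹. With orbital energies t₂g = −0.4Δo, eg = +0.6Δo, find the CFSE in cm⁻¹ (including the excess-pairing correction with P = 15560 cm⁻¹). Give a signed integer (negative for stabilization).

-20472

phen is neutral, so the +2 overall charge sits on Cr: oxidation state +2.
Cr is in group 6, so Cr²⁺ is d⁴ (6 − 2 = 4).
The d⁴ electrons fill as t₂g⁴ eg⁰.
The orbital stabilization is -1.6Δo = -1.6 × 22520 = -36032 cm⁻¹.
Relative to high-spin t₂g³ eg¹ (0 paired), the low-spin configuration has 1 additional pair, contributing +1 × 15560 = +15560 cm⁻¹.
Overall CFSE = -36032 + 15560 = -20472 cm⁻¹.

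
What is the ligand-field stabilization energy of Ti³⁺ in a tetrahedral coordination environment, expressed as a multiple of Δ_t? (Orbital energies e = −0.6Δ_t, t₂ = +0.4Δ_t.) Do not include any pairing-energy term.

Group 4 minus oxidation state +3 gives a d¹ configuration for Ti³⁺.
Tetrahedral splitting is small, so the complex is high-spin.
Configuration: e¹ t₂⁰.
CFSE = 1(-0.6Δ_t) + 0(0.4Δ_t) = -0.6Δ_t + 0.0Δ_t = -0.6Δ_t.

-0.6 Δ_t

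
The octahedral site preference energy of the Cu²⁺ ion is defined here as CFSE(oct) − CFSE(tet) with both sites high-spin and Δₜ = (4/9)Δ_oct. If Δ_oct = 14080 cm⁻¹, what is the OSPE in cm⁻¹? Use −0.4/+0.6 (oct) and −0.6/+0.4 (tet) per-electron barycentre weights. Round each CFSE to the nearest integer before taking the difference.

Cu²⁺: group 11, so d-count = 11 − 2 = 9.
Octahedral high-spin t₂g⁶ eg³: CFSE = -0.6 × 14080 = -8448 cm⁻¹.
Tetrahedral: e⁴ t₂⁵, CFSE = 4(−0.6) + 5(+0.4) = -0.4Δₜ = -0.4 × (4/9) × 14080 = -2503 cm⁻¹.
OSPE = -8448 − (-2503) = -5945 cm⁻¹.

-5945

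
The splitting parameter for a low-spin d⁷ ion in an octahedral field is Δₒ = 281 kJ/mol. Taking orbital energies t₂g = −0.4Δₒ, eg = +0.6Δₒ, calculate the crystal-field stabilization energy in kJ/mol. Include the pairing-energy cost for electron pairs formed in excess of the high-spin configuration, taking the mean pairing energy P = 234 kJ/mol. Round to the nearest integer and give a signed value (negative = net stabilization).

-272

Configuration: t₂g⁶ eg¹.
Orbital CFSE = 6(-0.4) + 1(0.6) = -1.8Δₒ = -1.8 × 281 = -506 kJ/mol.
High-spin d⁷ would be t₂g⁵ eg² with 2 pairs; low-spin has 3, so 1 excess pair costs +1P = +234 kJ/mol.
Net CFSE = -506 + 234 = -272 kJ/mol.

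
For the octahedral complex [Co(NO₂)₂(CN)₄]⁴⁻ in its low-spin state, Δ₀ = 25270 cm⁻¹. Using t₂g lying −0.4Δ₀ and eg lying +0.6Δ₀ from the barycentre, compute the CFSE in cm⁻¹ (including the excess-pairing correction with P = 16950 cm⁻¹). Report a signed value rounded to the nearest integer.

-28536

Ligand charges: 2×(-1) from NO₂⁻ and 4×(-1) from CN⁻ sum to -6; with overall charge -4, Co is +2.
Co²⁺: group 9, so d-count = 9 − 2 = 7.
Electron filling gives t₂g⁶ eg¹.
CFSE(orbital) = 6×(-0.4Δ₀) + 1×(0.6Δ₀) = -1.8Δ₀; with Δ₀ = 25270 cm⁻¹ that is -45486 cm⁻¹.
High-spin d⁷ would be t₂g⁵ eg² with 2 pairs; low-spin has 3, so 1 excess pair costs +1P = +16950 cm⁻¹.
Overall CFSE = -45486 + 16950 = -28536 cm⁻¹.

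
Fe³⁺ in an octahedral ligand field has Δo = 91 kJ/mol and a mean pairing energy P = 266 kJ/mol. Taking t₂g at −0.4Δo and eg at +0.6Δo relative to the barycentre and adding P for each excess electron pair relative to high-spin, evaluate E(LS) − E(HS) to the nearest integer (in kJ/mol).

Fe sits in group 8; removing 3 electrons leaves Fe³⁺ with 8 − 3 = 5 d electrons.
In the high-spin limit (t₂g³ eg²) the orbital term is 0.0Δo = 0 kJ/mol, with no excess pairing.
Low-spin t₂g⁵ eg⁰ gives -2.0Δo = -182 kJ/mol, but forming 2 extra pairs costs 2P = 532 kJ/mol, so E(LS) = -182 + 532 = 350 kJ/mol.
E(LS) − E(HS) = 350 − (0) = 350 kJ/mol.

350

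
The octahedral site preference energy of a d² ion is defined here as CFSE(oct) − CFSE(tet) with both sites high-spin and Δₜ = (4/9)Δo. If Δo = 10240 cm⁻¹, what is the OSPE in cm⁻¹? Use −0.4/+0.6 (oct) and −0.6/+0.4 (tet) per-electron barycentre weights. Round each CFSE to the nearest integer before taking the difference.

-2731

In an octahedral site d² (HS) is t₂g² eg⁰, giving CFSE(oct) = -0.8Δo = -8192 cm⁻¹.
Tetrahedral: e² t₂⁰, CFSE = 2(−0.6) + 0(+0.4) = -1.2Δₜ = -1.2 × (4/9) × 10240 = -5461 cm⁻¹.
OSPE = CFSE(oct) − CFSE(tet) = -8192 − (-5461) = -2731 cm⁻¹.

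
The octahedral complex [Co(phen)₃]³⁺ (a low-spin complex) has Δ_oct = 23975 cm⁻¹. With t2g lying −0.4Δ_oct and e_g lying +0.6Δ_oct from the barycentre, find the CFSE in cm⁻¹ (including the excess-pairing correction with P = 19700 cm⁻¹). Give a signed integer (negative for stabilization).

-18140

phen is neutral, so the +3 overall charge sits on Co: oxidation state +3.
Co³⁺: group 9, so d-count = 9 − 3 = 6.
Configuration: t2g^6 e_g^0.
CFSE(orbital) = 6×(-0.4Δ_oct) + 0×(0.6Δ_oct) = -2.4Δ_oct; with Δ_oct = 23975 cm⁻¹ that is -57540 cm⁻¹.
Relative to high-spin t2g^4 e_g^2 (1 paired), the low-spin configuration has 2 additional pairs, contributing +2 × 19700 = +39400 cm⁻¹.
Combining: -57540 + 39400 = -18140 cm⁻¹.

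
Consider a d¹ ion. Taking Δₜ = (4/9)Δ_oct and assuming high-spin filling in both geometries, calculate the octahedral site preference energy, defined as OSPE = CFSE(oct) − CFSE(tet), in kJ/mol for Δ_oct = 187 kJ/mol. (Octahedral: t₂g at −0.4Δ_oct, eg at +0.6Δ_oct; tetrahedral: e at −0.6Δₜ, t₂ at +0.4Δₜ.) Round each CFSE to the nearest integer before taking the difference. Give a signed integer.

Octahedral (high-spin): t₂g¹ eg⁰, CFSE = 1(−0.4) + 0(+0.6) = -0.4Δ_oct = -0.4 × 187 = -75 kJ/mol.
In a tetrahedral site the filling is e¹ t₂⁰: CFSE(tet) = -0.6Δₜ = -0.6 × (4/9)(187) = -50 kJ/mol.
Subtracting, OSPE = -75 − (-50) = -25 kJ/mol.

-25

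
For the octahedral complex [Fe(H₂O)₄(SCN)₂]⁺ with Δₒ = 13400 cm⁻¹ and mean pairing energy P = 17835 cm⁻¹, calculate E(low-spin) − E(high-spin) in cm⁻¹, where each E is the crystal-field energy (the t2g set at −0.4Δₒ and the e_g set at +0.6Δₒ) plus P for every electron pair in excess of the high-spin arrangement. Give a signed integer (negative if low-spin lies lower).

8870

Ligand charges: 4×(+0) from H₂O and 2×(-1) from SCN⁻ sum to -2; with overall charge +1, Fe is +3.
Group 8 minus oxidation state +3 gives a d⁵ configuration for Fe³⁺.
High-spin: t2g^3 e_g^2, CFSE = 0.0Δₒ = 0 cm⁻¹.
Low-spin: t2g^5 e_g^0, orbital CFSE = -2.0Δₒ = -26800 cm⁻¹; plus 2 excess pairs × P = +35670 cm⁻¹; total 8870 cm⁻¹.
E(LS) − E(HS) = 8870 − (0) = 8870 cm⁻¹.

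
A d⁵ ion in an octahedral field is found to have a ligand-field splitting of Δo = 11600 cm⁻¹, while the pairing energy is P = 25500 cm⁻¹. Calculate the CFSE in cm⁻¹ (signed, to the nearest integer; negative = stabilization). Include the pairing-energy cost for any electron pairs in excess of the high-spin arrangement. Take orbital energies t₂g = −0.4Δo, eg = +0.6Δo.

0

With Δo < P the complex is high-spin.
That gives t₂g³ eg².
Orbital CFSE = 0.0Δo = 0.0 × 11600 = 0 cm⁻¹.
High-spin has no excess pairs, so no pairing correction applies.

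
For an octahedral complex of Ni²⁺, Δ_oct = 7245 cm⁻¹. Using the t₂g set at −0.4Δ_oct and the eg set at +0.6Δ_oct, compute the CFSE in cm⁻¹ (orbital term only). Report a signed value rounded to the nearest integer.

-8694

Ni sits in group 10; removing 2 electrons leaves Ni²⁺ with 10 − 2 = 8 d electrons.
For octahedral d⁸ the high- and low-spin configurations coincide.
Configuration: t₂g⁶ eg².
CFSE(orbital) = 6×(-0.4Δ_oct) + 2×(0.6Δ_oct) = -1.2Δ_oct; with Δ_oct = 7245 cm⁻¹ that is -8694 cm⁻¹.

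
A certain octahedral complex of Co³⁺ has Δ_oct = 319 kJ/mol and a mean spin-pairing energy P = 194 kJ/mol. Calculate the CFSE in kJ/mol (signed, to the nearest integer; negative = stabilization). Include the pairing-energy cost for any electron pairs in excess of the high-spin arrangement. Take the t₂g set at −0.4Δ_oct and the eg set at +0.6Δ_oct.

Group 9 minus oxidation state +3 gives a d⁶ configuration for Co³⁺.
With Δ_oct > P the complex is low-spin.
Configuration: t₂g⁶ eg⁰.
Orbital CFSE = -2.4Δ_oct = -2.4 × 319 = -766 kJ/mol.
Excess pairs vs high-spin: 3 − 1 = 2; pairing cost = +388 kJ/mol.
Net CFSE = -766 + 388 = -378 kJ/mol.

-378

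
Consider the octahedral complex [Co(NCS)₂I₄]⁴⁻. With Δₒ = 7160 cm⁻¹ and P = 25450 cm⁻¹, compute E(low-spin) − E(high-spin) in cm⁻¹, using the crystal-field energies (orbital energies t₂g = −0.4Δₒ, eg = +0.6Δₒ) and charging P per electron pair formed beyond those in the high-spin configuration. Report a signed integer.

Ligand charges: 2×(-1) from NCS⁻ and 4×(-1) from I⁻ sum to -6; with overall charge -4, Co is +2.
Co sits in group 9; removing 2 electrons leaves Co²⁺ with 9 − 2 = 7 d electrons.
In the high-spin limit (t₂g⁵ eg²) the orbital term is -0.8Δₒ = -5728 cm⁻¹, with no excess pairing.
Low-spin t₂g⁶ eg¹ gives -1.8Δₒ = -12888 cm⁻¹, but forming 1 extra pair costs 1P = 25450 cm⁻¹, so E(LS) = -12888 + 25450 = 12562 cm⁻¹.
The difference is 12562 − (-5728) = 18290 cm⁻¹, so high-spin lies lower.

18290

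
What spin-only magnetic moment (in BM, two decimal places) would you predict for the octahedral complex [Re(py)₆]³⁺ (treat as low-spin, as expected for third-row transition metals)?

py is neutral, so the +3 overall charge sits on Re: oxidation state +3.
Re is in group 7, so Re³⁺ is d⁴ (7 − 3 = 4).
Configuration: t2g^4 e_g^0 → 2 unpaired electrons.
μ(spin-only) = √[2(2+2)] = √8 ≈ 2.83 BM.

2.83 BM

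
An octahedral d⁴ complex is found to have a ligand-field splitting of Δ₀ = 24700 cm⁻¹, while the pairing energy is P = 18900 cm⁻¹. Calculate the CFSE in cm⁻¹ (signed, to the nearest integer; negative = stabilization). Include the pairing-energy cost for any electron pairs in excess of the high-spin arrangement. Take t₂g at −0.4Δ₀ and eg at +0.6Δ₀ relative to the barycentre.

Since Δ₀ = 24700 cm⁻¹ > P = 18900 cm⁻¹, the complex adopts the low-spin configuration.
Configuration: t₂g⁴ eg⁰.
Orbital CFSE = -1.6Δ₀ = -1.6 × 24700 = -39520 cm⁻¹.
Excess pairs vs high-spin: 1 − 0 = 1; pairing cost = +18900 cm⁻¹.
Net CFSE = -39520 + 18900 = -20620 cm⁻¹.

-20620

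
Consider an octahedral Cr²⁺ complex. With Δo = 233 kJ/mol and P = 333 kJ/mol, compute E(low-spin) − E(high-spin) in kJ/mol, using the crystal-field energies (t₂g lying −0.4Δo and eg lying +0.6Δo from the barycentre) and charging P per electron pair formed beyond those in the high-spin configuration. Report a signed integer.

100

Cr sits in group 6; removing 2 electrons leaves Cr²⁺ with 6 − 2 = 4 d electrons.
High-spin d⁴ fills as t₂g³ eg¹ with CFSE 3(−0.4) + 1(+0.6) = -0.6Δo = -140 kJ/mol.
Low-spin: t₂g⁴ eg⁰, orbital CFSE = -1.6Δo = -373 kJ/mol; plus 1 excess pair × P = +333 kJ/mol; total -40 kJ/mol.
Thus E(LS) − E(HS) = 100 kJ/mol.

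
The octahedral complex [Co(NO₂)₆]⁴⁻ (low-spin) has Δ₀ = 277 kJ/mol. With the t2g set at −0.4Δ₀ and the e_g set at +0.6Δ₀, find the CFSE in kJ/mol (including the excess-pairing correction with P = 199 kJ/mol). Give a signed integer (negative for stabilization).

Each NO₂⁻ contributes -1; 6 × (-1) = -6. With overall charge -4, Co is in the +2 oxidation state.
Group 9 minus oxidation state +2 gives a d⁷ configuration for Co²⁺.
The d⁷ electrons fill as t2g^6 e_g^1.
CFSE(orbital) = 6×(-0.4Δ₀) + 1×(0.6Δ₀) = -1.8Δ₀; with Δ₀ = 277 kJ/mol that is -499 kJ/mol.
High-spin d⁷ would be t2g^5 e_g^2 with 2 pairs; low-spin has 3, so 1 excess pair costs +1P = +199 kJ/mol.
Net CFSE = -499 + 199 = -300 kJ/mol.

-300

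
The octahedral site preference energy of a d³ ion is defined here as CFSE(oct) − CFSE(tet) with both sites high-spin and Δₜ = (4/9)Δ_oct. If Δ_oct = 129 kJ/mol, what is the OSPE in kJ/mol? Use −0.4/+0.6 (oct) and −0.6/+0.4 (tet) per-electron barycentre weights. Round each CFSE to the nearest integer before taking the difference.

Octahedral high-spin t2g^3 e_g^0: CFSE = -1.2 × 129 = -155 kJ/mol.
Tetrahedral e^2 t2^1 gives -0.8Δₜ = -0.8 × (4/9) × 129 = -46 kJ/mol.
Subtracting, OSPE = -155 − (-46) = -109 kJ/mol.

-109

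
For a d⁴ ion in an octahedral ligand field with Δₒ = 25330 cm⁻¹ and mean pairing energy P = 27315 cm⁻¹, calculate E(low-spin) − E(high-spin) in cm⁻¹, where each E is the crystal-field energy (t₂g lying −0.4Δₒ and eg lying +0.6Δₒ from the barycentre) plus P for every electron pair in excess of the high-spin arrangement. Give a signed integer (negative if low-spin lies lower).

1985

High-spin: t₂g³ eg¹, CFSE = -0.6Δₒ = -15198 cm⁻¹.
Low-spin t₂g⁴ eg⁰ gives -1.6Δₒ = -40528 cm⁻¹, but forming 1 extra pair costs 1P = 27315 cm⁻¹, so E(LS) = -40528 + 27315 = -13213 cm⁻¹.
Thus E(LS) − E(HS) = 1985 cm⁻¹.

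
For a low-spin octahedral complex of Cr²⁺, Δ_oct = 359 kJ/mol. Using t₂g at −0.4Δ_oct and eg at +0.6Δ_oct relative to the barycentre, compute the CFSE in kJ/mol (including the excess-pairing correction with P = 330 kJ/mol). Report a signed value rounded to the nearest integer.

Cr is in group 6, so Cr²⁺ is d⁴ (6 − 2 = 4).
Configuration: t₂g⁴ eg⁰.
Orbital CFSE = 4(-0.4) + 0(0.6) = -1.6Δ_oct = -1.6 × 359 = -574 kJ/mol.
Pairing penalty: 1 pair vs 0 in the high-spin reference → 1 extra × P = 330 kJ/mol.
Overall CFSE = -574 + 330 = -244 kJ/mol.

-244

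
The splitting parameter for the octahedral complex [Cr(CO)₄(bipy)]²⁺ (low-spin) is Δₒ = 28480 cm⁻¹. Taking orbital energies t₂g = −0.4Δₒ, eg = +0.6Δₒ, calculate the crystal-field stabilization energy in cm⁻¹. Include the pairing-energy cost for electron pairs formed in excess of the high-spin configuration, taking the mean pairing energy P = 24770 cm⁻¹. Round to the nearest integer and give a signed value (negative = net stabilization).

Ligand charges: 4×(+0) from CO and 1×(+0) from bipy sum to +0; with overall charge +2, Cr is +2.
Cr²⁺: group 6, so d-count = 6 − 2 = 4.
Electron filling gives t₂g⁴ eg⁰.
The orbital stabilization is -1.6Δₒ = -1.6 × 28480 = -45568 cm⁻¹.
Pairing penalty: 1 pair vs 0 in the high-spin reference → 1 extra × P = 24770 cm⁻¹.
Net CFSE = -45568 + 24770 = -20798 cm⁻¹.

-20798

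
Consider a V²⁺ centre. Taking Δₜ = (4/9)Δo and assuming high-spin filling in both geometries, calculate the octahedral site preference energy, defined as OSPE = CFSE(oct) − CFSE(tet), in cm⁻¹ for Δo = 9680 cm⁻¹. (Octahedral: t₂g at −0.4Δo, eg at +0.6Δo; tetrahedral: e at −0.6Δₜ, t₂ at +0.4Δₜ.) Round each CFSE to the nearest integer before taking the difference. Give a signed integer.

V is in group 5, so V²⁺ is d³ (5 − 2 = 3).
Octahedral high-spin t₂g³ eg⁰: CFSE = -1.2 × 9680 = -11616 cm⁻¹.
Tetrahedral e² t₂¹ gives -0.8Δₜ = -0.8 × (4/9) × 9680 = -3442 cm⁻¹.
OSPE = CFSE(oct) − CFSE(tet) = -11616 − (-3442) = -8174 cm⁻¹.

-8174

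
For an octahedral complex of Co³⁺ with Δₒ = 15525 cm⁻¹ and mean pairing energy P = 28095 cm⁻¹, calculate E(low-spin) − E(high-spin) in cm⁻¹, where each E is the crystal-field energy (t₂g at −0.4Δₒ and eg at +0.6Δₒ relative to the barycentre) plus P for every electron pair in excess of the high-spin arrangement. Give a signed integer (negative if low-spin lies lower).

Co³⁺: group 9, so d-count = 9 − 3 = 6.
High-spin d⁶ fills as t₂g⁴ eg² with CFSE 4(−0.4) + 2(+0.6) = -0.4Δₒ = -6210 cm⁻¹.
Low-spin: t₂g⁶ eg⁰, orbital CFSE = -2.4Δₒ = -37260 cm⁻¹; plus 2 excess pairs × P = +56190 cm⁻¹; total 18930 cm⁻¹.
The difference is 18930 − (-6210) = 25140 cm⁻¹, so high-spin lies lower.

25140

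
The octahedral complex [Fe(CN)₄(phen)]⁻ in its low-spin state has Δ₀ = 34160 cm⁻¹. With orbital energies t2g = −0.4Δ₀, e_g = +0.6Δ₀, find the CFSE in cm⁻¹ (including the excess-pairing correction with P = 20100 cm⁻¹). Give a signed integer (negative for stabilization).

Ligand charges: 4×(-1) from CN⁻ and 1×(+0) from phen sum to -4; with overall charge -1, Fe is +3.
Fe is in group 8, so Fe³⁺ is d⁵ (8 − 3 = 5).
Electron filling gives t2g^5 e_g^0.
The orbital stabilization is -2.0Δ₀ = -2.0 × 34160 = -68320 cm⁻¹.
High-spin d⁵ would be t2g^3 e_g^2 with 0 pairs; low-spin has 2, so 2 excess pairs cost +2P = +40200 cm⁻¹.
Overall CFSE = -68320 + 40200 = -28120 cm⁻¹.

-28120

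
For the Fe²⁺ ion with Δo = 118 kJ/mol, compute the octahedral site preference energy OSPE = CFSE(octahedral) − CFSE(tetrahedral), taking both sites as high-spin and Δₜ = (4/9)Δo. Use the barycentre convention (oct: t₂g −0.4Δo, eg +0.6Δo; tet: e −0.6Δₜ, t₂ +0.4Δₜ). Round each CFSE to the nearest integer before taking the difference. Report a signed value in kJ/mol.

Fe²⁺: group 8, so d-count = 8 − 2 = 6.
In an octahedral site d⁶ (HS) is t₂g⁴ eg², giving CFSE(oct) = -0.4Δo = -47 kJ/mol.
In a tetrahedral site the filling is e³ t₂³: CFSE(tet) = -0.6Δₜ = -0.6 × (4/9)(118) = -31 kJ/mol.
Subtracting, OSPE = -47 − (-31) = -16 kJ/mol.

-16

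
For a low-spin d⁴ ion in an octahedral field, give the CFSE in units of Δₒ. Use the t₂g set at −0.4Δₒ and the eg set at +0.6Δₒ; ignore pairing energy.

-1.6 Δₒ

Configuration: t₂g⁴ eg⁰.
CFSE = 4(-0.4Δₒ) + 0(0.6Δₒ) = -1.6Δₒ + 0.0Δₒ = -1.6Δₒ.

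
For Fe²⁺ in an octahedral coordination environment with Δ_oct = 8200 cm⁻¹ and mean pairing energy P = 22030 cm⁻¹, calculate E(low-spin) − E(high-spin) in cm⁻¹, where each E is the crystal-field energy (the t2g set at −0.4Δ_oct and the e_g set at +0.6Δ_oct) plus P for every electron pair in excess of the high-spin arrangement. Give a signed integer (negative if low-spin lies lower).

Group 8 minus oxidation state +2 gives a d⁶ configuration for Fe²⁺.
High-spin: t2g^4 e_g^2, CFSE = -0.4Δ_oct = -3280 cm⁻¹.
Low-spin: t2g^6 e_g^0, orbital CFSE = -2.4Δ_oct = -19680 cm⁻¹; plus 2 excess pairs × P = +44060 cm⁻¹; total 24380 cm⁻¹.
The difference is 24380 − (-3280) = 27660 cm⁻¹, so high-spin lies lower.

27660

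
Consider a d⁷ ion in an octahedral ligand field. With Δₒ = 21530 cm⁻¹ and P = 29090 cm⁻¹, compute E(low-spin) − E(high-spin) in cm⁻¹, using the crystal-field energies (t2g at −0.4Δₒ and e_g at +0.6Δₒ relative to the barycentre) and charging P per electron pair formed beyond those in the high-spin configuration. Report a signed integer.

In the high-spin limit (t2g^5 e_g^2) the orbital term is -0.8Δₒ = -17224 cm⁻¹, with no excess pairing.
Low-spin t2g^6 e_g^1 gives -1.8Δₒ = -38754 cm⁻¹, but forming 1 extra pair costs 1P = 29090 cm⁻¹, so E(LS) = -38754 + 29090 = -9664 cm⁻¹.
Thus E(LS) − E(HS) = 7560 cm⁻¹.

7560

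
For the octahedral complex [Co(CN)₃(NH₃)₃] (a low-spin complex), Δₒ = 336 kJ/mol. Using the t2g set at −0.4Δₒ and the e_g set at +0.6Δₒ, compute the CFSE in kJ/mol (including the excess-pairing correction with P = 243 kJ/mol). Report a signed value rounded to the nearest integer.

-320

Ligand charges: 3×(-1) from CN⁻ and 3×(+0) from NH₃ sum to -3; with overall charge +0, Co is +3.
Co is in group 9, so Co³⁺ is d⁶ (9 − 3 = 6).
The d⁶ electrons fill as t2g^6 e_g^0.
CFSE(orbital) = 6×(-0.4Δₒ) + 0×(0.6Δₒ) = -2.4Δₒ; with Δₒ = 336 kJ/mol that is -806 kJ/mol.
Relative to high-spin t2g^4 e_g^2 (1 paired), the low-spin configuration has 2 additional pairs, contributing +2 × 243 = +486 kJ/mol.
Combining: -806 + 486 = -320 kJ/mol.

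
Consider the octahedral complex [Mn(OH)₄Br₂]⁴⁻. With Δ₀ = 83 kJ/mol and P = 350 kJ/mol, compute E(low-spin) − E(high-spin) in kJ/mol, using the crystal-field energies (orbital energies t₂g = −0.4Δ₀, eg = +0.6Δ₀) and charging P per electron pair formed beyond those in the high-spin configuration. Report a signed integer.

Ligand charges: 4×(-1) from OH⁻ and 2×(-1) from Br⁻ sum to -6; with overall charge -4, Mn is +2.
Mn is in group 7, so Mn²⁺ is d⁵ (7 − 2 = 5).
High-spin: t₂g³ eg², CFSE = 0.0Δ₀ = 0 kJ/mol.
Low-spin: t₂g⁵ eg⁰, orbital CFSE = -2.0Δ₀ = -166 kJ/mol; plus 2 excess pairs × P = +700 kJ/mol; total 534 kJ/mol.
E(LS) − E(HS) = 534 − (0) = 534 kJ/mol.

534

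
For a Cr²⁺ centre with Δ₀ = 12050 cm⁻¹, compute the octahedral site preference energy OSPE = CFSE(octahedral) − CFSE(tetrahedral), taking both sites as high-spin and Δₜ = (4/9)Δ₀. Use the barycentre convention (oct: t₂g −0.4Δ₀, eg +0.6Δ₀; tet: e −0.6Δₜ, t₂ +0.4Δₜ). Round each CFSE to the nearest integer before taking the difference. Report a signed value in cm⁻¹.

Cr is in group 6, so Cr²⁺ is d⁴ (6 − 2 = 4).
Octahedral (high-spin): t₂g³ eg¹, CFSE = 3(−0.4) + 1(+0.6) = -0.6Δ₀ = -0.6 × 12050 = -7230 cm⁻¹.
In a tetrahedral site the filling is e² t₂²: CFSE(tet) = -0.4Δₜ = -0.4 × (4/9)(12050) = -2142 cm⁻¹.
OSPE = -7230 − (-2142) = -5088 cm⁻¹.

-5088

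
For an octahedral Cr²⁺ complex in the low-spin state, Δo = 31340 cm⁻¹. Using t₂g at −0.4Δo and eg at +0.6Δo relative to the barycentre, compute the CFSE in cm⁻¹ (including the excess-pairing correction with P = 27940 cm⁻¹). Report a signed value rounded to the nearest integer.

-22204

Cr²⁺: group 6, so d-count = 6 − 2 = 4.
Configuration: t₂g⁴ eg⁰.
CFSE(orbital) = 4×(-0.4Δo) + 0×(0.6Δo) = -1.6Δo; with Δo = 31340 cm⁻¹ that is -50144 cm⁻¹.
High-spin d⁴ would be t₂g³ eg¹ with 0 pairs; low-spin has 1, so 1 excess pair costs +1P = +27940 cm⁻¹.
Overall CFSE = -50144 + 27940 = -22204 cm⁻¹.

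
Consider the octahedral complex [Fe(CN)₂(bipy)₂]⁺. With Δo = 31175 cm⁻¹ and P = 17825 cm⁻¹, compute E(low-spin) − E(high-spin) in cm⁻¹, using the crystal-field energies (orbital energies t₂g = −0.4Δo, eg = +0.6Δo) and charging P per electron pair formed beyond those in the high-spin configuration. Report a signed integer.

Ligand charges: 2×(-1) from CN⁻ and 2×(+0) from bipy sum to -2; with overall charge +1, Fe is +3.
Group 8 minus oxidation state +3 gives a d⁵ configuration for Fe³⁺.
In the high-spin limit (t₂g³ eg²) the orbital term is 0.0Δo = 0 cm⁻¹, with no excess pairing.
Low-spin t₂g⁵ eg⁰ gives -2.0Δo = -62350 cm⁻¹, but forming 2 extra pairs costs 2P = 35650 cm⁻¹, so E(LS) = -62350 + 35650 = -26700 cm⁻¹.
Thus E(LS) − E(HS) = -26700 cm⁻¹.

-26700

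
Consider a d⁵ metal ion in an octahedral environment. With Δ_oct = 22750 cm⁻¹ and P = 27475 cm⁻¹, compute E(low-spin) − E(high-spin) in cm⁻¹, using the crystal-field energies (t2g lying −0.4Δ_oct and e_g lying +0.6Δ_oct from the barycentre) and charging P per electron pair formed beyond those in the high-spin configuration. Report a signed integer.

9450

High-spin: t2g^3 e_g^2, CFSE = 0.0Δ_oct = 0 cm⁻¹.
Low-spin: t2g^5 e_g^0, orbital CFSE = -2.0Δ_oct = -45500 cm⁻¹; plus 2 excess pairs × P = +54950 cm⁻¹; total 9450 cm⁻¹.
Thus E(LS) − E(HS) = 9450 cm⁻¹.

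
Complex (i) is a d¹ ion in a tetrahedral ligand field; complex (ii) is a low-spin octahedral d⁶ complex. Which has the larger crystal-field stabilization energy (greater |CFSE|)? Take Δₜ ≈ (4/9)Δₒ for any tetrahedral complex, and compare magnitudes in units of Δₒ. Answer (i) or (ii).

(i): Tetrahedral fields are weak (Δₜ ≈ 4/9 Δₒ), so electrons fill high-spin; e¹ t₂⁰, CFSE = -0.6Δₜ ≈ -0.27Δₒ.
(ii): t₂g⁶ eg⁰, CFSE = -2.4Δₒ.
So (ii) has the larger |CFSE|.

(ii)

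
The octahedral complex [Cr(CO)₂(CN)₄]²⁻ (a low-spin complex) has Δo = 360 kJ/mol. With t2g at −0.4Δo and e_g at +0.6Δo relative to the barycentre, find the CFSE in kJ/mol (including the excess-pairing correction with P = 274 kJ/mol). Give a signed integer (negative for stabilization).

-302

Ligand charges: 2×(+0) from CO and 4×(-1) from CN⁻ sum to -4; with overall charge -2, Cr is +2.
Cr is in group 6, so Cr²⁺ is d⁴ (6 − 2 = 4).
The d⁴ electrons fill as t2g^4 e_g^0.
The orbital stabilization is -1.6Δo = -1.6 × 360 = -576 kJ/mol.
Pairing penalty: 1 pair vs 0 in the high-spin reference → 1 extra × P = 274 kJ/mol.
Combining: -576 + 274 = -302 kJ/mol.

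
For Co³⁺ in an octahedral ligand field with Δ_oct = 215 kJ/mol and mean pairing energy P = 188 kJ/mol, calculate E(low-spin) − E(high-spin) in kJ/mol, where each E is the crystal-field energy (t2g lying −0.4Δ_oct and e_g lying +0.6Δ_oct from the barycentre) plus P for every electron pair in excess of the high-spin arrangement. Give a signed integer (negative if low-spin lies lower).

-54

Co sits in group 9; removing 3 electrons leaves Co³⁺ with 9 − 3 = 6 d electrons.
High-spin d⁶ fills as t2g^4 e_g^2 with CFSE 4(−0.4) + 2(+0.6) = -0.4Δ_oct = -86 kJ/mol.
For low-spin the configuration is t2g^6 e_g^0: orbital energy -2.4 × 215 = -516 kJ/mol, and 2 additional pairs relative to high-spin add 376 kJ/mol, giving -140 kJ/mol.
Thus E(LS) − E(HS) = -54 kJ/mol.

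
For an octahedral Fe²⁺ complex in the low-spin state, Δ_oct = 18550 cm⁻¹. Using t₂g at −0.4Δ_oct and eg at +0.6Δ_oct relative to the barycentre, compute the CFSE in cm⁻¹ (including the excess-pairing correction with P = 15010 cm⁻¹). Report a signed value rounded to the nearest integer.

-14500

Fe²⁺: group 8, so d-count = 8 − 2 = 6.
Configuration: t₂g⁶ eg⁰.
CFSE(orbital) = 6×(-0.4Δ_oct) + 0×(0.6Δ_oct) = -2.4Δ_oct; with Δ_oct = 18550 cm⁻¹ that is -44520 cm⁻¹.
Pairing penalty: 3 pairs vs 1 in the high-spin reference → 2 extra × P = 30020 cm⁻¹.
Overall CFSE = -44520 + 30020 = -14500 cm⁻¹.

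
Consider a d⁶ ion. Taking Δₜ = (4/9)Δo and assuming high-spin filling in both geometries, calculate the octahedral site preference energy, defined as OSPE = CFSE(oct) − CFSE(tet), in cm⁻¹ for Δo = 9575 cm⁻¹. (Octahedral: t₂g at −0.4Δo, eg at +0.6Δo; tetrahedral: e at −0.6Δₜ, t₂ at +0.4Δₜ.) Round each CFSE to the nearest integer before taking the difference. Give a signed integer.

-1277

Octahedral (high-spin): t₂g⁴ eg², CFSE = 4(−0.4) + 2(+0.6) = -0.4Δo = -0.4 × 9575 = -3830 cm⁻¹.
In a tetrahedral site the filling is e³ t₂³: CFSE(tet) = -0.6Δₜ = -0.6 × (4/9)(9575) = -2553 cm⁻¹.
OSPE = CFSE(oct) − CFSE(tet) = -3830 − (-2553) = -1277 cm⁻¹.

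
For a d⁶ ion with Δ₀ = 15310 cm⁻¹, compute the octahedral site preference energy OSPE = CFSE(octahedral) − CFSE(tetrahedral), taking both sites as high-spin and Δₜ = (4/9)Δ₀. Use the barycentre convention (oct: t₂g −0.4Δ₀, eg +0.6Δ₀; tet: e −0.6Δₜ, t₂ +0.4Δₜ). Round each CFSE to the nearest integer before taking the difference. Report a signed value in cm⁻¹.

In an octahedral site d⁶ (HS) is t₂g⁴ eg², giving CFSE(oct) = -0.4Δ₀ = -6124 cm⁻¹.
Tetrahedral: e³ t₂³, CFSE = 3(−0.6) + 3(+0.4) = -0.6Δₜ = -0.6 × (4/9) × 15310 = -4083 cm⁻¹.
OSPE = -6124 − (-4083) = -2041 cm⁻¹.

-2041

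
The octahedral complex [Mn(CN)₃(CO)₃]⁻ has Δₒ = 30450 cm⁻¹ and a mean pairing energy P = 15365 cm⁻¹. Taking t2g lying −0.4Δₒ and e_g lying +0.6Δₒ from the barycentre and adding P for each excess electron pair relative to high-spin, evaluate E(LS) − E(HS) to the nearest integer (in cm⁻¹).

-30170

Ligand charges: 3×(-1) from CN⁻ and 3×(+0) from CO sum to -3; with overall charge -1, Mn is +2.
Mn is in group 7, so Mn²⁺ is d⁵ (7 − 2 = 5).
In the high-spin limit (t2g^3 e_g^2) the orbital term is 0.0Δₒ = 0 cm⁻¹, with no excess pairing.
For low-spin the configuration is t2g^5 e_g^0: orbital energy -2.0 × 30450 = -60900 cm⁻¹, and 2 additional pairs relative to high-spin add 30730 cm⁻¹, giving -30170 cm⁻¹.
E(LS) − E(HS) = -30170 − (0) = -30170 cm⁻¹.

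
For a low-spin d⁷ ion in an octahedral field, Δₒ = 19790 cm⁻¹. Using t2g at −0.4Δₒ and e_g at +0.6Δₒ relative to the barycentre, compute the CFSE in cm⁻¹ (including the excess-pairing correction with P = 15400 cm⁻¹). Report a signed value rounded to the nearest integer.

-20222

Configuration: t2g^6 e_g^1.
Orbital CFSE = 6(-0.4) + 1(0.6) = -1.8Δₒ = -1.8 × 19790 = -35622 cm⁻¹.
High-spin d⁷ would be t2g^5 e_g^2 with 2 pairs; low-spin has 3, so 1 excess pair costs +1P = +15400 cm⁻¹.
Overall CFSE = -35622 + 15400 = -20222 cm⁻¹.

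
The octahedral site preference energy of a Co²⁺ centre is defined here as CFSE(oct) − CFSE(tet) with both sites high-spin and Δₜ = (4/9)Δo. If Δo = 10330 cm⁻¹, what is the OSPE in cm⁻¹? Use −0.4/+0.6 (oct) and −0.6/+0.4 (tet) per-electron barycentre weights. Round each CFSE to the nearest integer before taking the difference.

-2755

Co²⁺: group 9, so d-count = 9 − 2 = 7.
Octahedral high-spin t₂g⁵ eg²: CFSE = -0.8 × 10330 = -8264 cm⁻¹.
In a tetrahedral site the filling is e⁴ t₂³: CFSE(tet) = -1.2Δₜ = -1.2 × (4/9)(10330) = -5509 cm⁻¹.
OSPE = -8264 − (-5509) = -2755 cm⁻¹.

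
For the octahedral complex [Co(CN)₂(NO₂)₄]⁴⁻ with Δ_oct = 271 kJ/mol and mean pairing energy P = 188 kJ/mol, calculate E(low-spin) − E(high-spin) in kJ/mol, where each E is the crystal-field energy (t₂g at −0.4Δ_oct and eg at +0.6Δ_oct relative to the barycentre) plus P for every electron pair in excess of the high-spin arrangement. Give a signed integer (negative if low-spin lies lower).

Ligand charges: 2×(-1) from CN⁻ and 4×(-1) from NO₂⁻ sum to -6; with overall charge -4, Co is +2.
Co²⁺: group 9, so d-count = 9 − 2 = 7.
High-spin: t₂g⁵ eg², CFSE = -0.8Δ_oct = -217 kJ/mol.
Low-spin t₂g⁶ eg¹ gives -1.8Δ_oct = -488 kJ/mol, but forming 1 extra pair costs 1P = 188 kJ/mol, so E(LS) = -488 + 188 = -300 kJ/mol.
The difference is -300 − (-217) = -83 kJ/mol, so low-spin lies lower.

-83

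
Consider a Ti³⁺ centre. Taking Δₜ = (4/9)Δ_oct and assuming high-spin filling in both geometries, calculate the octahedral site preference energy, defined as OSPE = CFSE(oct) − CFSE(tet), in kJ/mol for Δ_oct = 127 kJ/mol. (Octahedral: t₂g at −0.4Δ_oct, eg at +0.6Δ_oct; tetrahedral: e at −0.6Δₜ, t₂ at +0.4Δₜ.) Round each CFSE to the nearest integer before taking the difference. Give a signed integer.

-17

Ti sits in group 4; removing 3 electrons leaves Ti³⁺ with 4 − 3 = 1 d electrons.
Octahedral (high-spin): t2g^1 e_g^0, CFSE = 1(−0.4) + 0(+0.6) = -0.4Δ_oct = -0.4 × 127 = -51 kJ/mol.
Tetrahedral: e^1 t2^0, CFSE = 1(−0.6) + 0(+0.4) = -0.6Δₜ = -0.6 × (4/9) × 127 = -34 kJ/mol.
OSPE = CFSE(oct) − CFSE(tet) = -51 − (-34) = -17 kJ/mol.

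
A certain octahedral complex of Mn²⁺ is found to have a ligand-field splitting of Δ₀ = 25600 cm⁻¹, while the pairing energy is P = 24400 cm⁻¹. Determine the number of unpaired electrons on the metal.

Mn sits in group 7; removing 2 electrons leaves Mn²⁺ with 7 − 2 = 5 d electrons.
Since Δ₀ = 25600 cm⁻¹ > P = 24400 cm⁻¹, the complex adopts the low-spin configuration.
Filling d⁵ accordingly: t₂g⁵ eg⁰.
Unpaired electrons: 1.

1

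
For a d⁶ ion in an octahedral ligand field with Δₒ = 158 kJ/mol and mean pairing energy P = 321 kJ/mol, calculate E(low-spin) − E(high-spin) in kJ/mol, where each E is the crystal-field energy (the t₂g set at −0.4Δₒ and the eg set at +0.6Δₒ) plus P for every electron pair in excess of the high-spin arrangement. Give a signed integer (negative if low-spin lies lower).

In the high-spin limit (t₂g⁴ eg²) the orbital term is -0.4Δₒ = -63 kJ/mol, with no excess pairing.
For low-spin the configuration is t₂g⁶ eg⁰: orbital energy -2.4 × 158 = -379 kJ/mol, and 2 additional pairs relative to high-spin add 642 kJ/mol, giving 263 kJ/mol.
Thus E(LS) − E(HS) = 326 kJ/mol.

326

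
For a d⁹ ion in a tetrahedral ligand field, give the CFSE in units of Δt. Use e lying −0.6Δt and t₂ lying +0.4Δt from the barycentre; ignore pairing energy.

Tetrahedral fields are weak (Δₜ ≈ 4/9 Δₒ), so electrons fill high-spin.
Configuration: e⁴ t₂⁵.
CFSE = 4(-0.6Δt) + 5(0.4Δt) = -2.4Δt + 2.0Δt = -0.4Δt.

-0.4 Δt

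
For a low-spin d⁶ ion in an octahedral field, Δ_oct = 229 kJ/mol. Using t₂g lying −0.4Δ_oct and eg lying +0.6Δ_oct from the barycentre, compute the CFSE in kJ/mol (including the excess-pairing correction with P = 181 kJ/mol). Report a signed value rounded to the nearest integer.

-188

The d⁶ electrons fill as t₂g⁶ eg⁰.
CFSE(orbital) = 6×(-0.4Δ_oct) + 0×(0.6Δ_oct) = -2.4Δ_oct; with Δ_oct = 229 kJ/mol that is -550 kJ/mol.
High-spin d⁶ would be t₂g⁴ eg² with 1 pair; low-spin has 3, so 2 excess pairs cost +2P = +362 kJ/mol.
Net CFSE = -550 + 362 = -188 kJ/mol.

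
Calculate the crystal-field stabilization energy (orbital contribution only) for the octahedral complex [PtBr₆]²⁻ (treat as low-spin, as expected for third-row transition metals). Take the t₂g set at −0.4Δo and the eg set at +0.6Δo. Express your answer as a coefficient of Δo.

Each Br⁻ contributes -1; 6 × (-1) = -6. With overall charge -2, Pt is in the +4 oxidation state.
Pt⁴⁺: group 10, so d-count = 10 − 4 = 6.
Configuration: t₂g⁶ eg⁰.
CFSE = 6(-0.4Δo) + 0(0.6Δo) = -2.4Δo + 0.0Δo = -2.4Δo.

-2.4 Δo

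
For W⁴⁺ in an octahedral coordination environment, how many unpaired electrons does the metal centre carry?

2

W is in group 6, so W⁴⁺ is d² (6 − 4 = 2).
Configuration: t2g^2 e_g^0, giving 2 unpaired electrons.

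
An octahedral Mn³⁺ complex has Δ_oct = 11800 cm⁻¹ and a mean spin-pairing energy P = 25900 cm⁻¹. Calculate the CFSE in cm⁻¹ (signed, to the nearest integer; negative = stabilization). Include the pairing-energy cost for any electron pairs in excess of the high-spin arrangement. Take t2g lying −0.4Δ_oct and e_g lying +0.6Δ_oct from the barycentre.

Mn³⁺: group 7, so d-count = 7 − 3 = 4.
Here Δ_oct < P (11800 < 25900), so the high-spin state is favoured.
That gives t2g^3 e_g^1.
Orbital CFSE = -0.6Δ_oct = -0.6 × 11800 = -7080 cm⁻¹.
High-spin has no excess pairs, so no pairing correction applies.

-7080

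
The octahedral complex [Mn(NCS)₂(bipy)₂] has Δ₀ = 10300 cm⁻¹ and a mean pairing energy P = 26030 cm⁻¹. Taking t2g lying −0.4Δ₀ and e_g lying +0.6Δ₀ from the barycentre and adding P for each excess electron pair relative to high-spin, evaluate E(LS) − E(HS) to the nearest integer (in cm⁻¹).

31460

Ligand charges: 2×(-1) from NCS⁻ and 2×(+0) from bipy sum to -2; with overall charge +0, Mn is +2.
Mn²⁺: group 7, so d-count = 7 − 2 = 5.
High-spin d⁵ fills as t2g^3 e_g^2 with CFSE 3(−0.4) + 2(+0.6) = 0.0Δ₀ = 0 cm⁻¹.
Low-spin: t2g^5 e_g^0, orbital CFSE = -2.0Δ₀ = -20600 cm⁻¹; plus 2 excess pairs × P = +52060 cm⁻¹; total 31460 cm⁻¹.
Thus E(LS) − E(HS) = 31460 cm⁻¹.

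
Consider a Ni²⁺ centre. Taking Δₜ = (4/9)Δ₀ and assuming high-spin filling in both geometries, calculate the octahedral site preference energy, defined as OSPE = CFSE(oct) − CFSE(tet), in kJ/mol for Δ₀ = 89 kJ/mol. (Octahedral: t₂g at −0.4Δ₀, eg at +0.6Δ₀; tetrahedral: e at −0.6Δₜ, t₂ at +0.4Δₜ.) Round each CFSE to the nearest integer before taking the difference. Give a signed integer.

-75

Ni sits in group 10; removing 2 electrons leaves Ni²⁺ with 10 − 2 = 8 d electrons.
In an octahedral site d⁸ (HS) is t₂g⁶ eg², giving CFSE(oct) = -1.2Δ₀ = -107 kJ/mol.
Tetrahedral: e⁴ t₂⁴, CFSE = 4(−0.6) + 4(+0.4) = -0.8Δₜ = -0.8 × (4/9) × 89 = -32 kJ/mol.
OSPE = -107 − (-32) = -75 kJ/mol.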